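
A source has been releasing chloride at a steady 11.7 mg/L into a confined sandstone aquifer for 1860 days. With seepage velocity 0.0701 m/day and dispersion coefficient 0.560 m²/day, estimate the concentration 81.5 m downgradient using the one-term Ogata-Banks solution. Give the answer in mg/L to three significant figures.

For a continuous step input, C/C₀ ≈ ½·erfc((x−vt)/(2√(Dt))).
vt = 0.0701 × 1860 = 130.386 m and 2√(Dt) = 2√(0.560 × 1860) = 64.55 m.
Argument (x−vt)/(2√(Dt)) = (81.5 − 130.386)/64.55 = -0.7573; ½·erfc(-0.7573) = 0.8579.
C = 11.7 × 0.8579 = 10.0 mg/L.

10.0 mg/L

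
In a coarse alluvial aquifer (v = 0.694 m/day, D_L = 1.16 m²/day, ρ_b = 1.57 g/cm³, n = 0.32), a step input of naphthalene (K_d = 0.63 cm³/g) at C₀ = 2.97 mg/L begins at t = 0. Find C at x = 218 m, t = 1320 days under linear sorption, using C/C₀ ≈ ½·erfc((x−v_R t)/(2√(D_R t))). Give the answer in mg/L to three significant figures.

Retardation factor R = 1 + ρ_b·K_d/n = 1 + 1.57 × 0.63/0.32 = 4.091.
Sorption retards both mechanisms: v_R = v/R = 0.1696 m/day, D_R = D/R = 0.2835 m²/day.
v_R·t = 0.1696 × 1320 = 223.872 m; 2√(D_R t) = 38.69 m; argument = (218 − 223.872)/38.69 = -0.1518.
C = C₀ × ½·erfc(-0.1518) = 2.97 × 0.5850 = 1.74 mg/L.

1.74 mg/L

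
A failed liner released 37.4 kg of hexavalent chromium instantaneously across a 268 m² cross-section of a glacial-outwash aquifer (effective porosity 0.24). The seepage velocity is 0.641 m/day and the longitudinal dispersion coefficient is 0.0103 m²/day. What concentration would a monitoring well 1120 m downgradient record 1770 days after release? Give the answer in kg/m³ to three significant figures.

0.00209 kg/m³

For an instantaneous plane source, C(x,t) = M/(n_e·A·√(4πDt)) · exp(−(x−vt)²/(4Dt)), with n_e·A the pore (flow) area.
Plume center vt = 0.641 × 1770 = 1134.57 m, so the well at 1120 m is 14.57 m upgradient of the peak.
√(4πDt) = 15.14 m, giving peak height M/(n_e·A·√(4πDt)) = 37.4/(0.24 × 268 × 15.14) = 0.03841 kg/m³.
(x−vt)²/(4Dt) = (-14.57)²/(4 × 0.0103 × 1770) = 2.911; exp(−2.911) = 0.05442.
C = 0.03841 × 0.05442 = 0.00209 kg/m³.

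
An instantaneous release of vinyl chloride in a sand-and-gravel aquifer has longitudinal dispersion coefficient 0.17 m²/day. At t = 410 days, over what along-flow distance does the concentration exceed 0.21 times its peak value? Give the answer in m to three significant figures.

The plume is Gaussian with σ = √(2Dt) = √(2 × 0.17 × 410) = 11.81 m.
C/C_peak = exp(−Δx²/(2σ²)) = 0.21 ⇒ Δx = σ·√(−2 ln 0.21) = 11.81 × 1.767 = 20.87 m.
Width = 2Δx = 41.7 m.

41.7 m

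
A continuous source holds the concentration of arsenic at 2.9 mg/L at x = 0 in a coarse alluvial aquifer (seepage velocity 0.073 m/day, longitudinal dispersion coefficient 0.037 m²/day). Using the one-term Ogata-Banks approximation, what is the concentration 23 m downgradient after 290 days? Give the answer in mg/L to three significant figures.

For a continuous step input, C/C₀ ≈ ½·erfc((x−vt)/(2√(Dt))).
vt = 0.073 × 290 = 21.17 m and 2√(Dt) = 2√(0.037 × 290) = 6.551 m.
Argument (x−vt)/(2√(Dt)) = (23 − 21.17)/6.551 = 0.2793; ½·erfc(0.2793) = 0.3464.
C = 2.9 × 0.3464 = 1.00 mg/L.

1.00 mg/L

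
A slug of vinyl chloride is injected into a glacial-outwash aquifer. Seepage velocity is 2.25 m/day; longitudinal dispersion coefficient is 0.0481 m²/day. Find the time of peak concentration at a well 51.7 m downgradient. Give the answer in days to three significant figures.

23.0 days

For the 1D instantaneous-source solution, setting ∂C/∂t = 0 at fixed x gives v²t² + 2Dt − x² = 0, so t = (√(D² + v²x²) − D)/v².
√(D² + v²x²) = √(0.0481² + 2.25² × 51.7²) = 116.3; v² = 5.0625.
t = (116.3 − 0.0481)/5.0625 = 23.0 days (vs. the pure-advection estimate x/v = 23.0 d).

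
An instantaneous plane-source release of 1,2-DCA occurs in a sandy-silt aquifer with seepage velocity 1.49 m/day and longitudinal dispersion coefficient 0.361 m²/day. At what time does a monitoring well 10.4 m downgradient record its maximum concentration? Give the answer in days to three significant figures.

6.82 days

For the 1D instantaneous-source solution, setting ∂C/∂t = 0 at fixed x gives v²t² + 2Dt − x² = 0, so t = (√(D² + v²x²) − D)/v².
√(D² + v²x²) = √(0.361² + 1.49² × 10.4²) = 15.50; v² = 2.2201.
t = (15.50 − 0.361)/2.2201 = 6.82 days (vs. the pure-advection estimate x/v = 6.98 d).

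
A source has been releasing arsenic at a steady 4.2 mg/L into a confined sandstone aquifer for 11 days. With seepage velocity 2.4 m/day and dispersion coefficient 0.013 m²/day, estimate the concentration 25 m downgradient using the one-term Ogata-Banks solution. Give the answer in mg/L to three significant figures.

For a continuous step input, C/C₀ ≈ ½·erfc((x−vt)/(2√(Dt))).
vt = 2.4 × 11 = 26.4 m and 2√(Dt) = 2√(0.013 × 11) = 0.7563 m.
Argument (x−vt)/(2√(Dt)) = (25 − 26.4)/0.7563 = -1.851; ½·erfc(-1.851) = 0.9956.
C = 4.2 × 0.9956 = 4.18 mg/L.

4.18 mg/L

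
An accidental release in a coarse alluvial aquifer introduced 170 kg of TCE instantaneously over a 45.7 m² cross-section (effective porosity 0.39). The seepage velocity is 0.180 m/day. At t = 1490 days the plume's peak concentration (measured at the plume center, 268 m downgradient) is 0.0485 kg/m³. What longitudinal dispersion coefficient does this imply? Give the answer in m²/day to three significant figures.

2.07 m²/day

At the plume center C_max = M/(n_e·A·√(4πDt)), so D = M²/(4πt·(n_e·A·C_max)²).
n_e·A·C_max = 0.39 × 45.7 × 0.0485 = 0.8644 kg/m.
D = 170²/(4π × 1490 × 0.8644²) = 2.07 m²/day.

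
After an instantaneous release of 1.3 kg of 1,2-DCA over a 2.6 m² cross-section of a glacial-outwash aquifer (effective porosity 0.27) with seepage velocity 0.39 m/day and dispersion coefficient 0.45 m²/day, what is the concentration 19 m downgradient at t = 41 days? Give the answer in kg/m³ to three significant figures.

0.108 kg/m³

For an instantaneous plane source, C(x,t) = M/(n_e·A·√(4πDt)) · exp(−(x−vt)²/(4Dt)), with n_e·A the pore (flow) area.
Plume center vt = 0.39 × 41 = 15.99 m, so the well at 19 m is 3.01 m downgradient of the peak.
√(4πDt) = 15.23 m, giving peak height M/(n_e·A·√(4πDt)) = 1.3/(0.27 × 2.6 × 15.23) = 0.1216 kg/m³.
(x−vt)²/(4Dt) = (3.01)²/(4 × 0.45 × 41) = 0.1228; exp(−0.1228) = 0.8844.
C = 0.1216 × 0.8844 = 0.108 kg/m³.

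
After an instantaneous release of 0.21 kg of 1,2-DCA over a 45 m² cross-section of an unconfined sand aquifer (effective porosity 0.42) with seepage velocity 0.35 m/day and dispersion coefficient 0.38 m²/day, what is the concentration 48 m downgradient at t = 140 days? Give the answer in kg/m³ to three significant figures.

For an instantaneous plane source, C(x,t) = M/(n_e·A·√(4πDt)) · exp(−(x−vt)²/(4Dt)), with n_e·A the pore (flow) area.
Plume center vt = 0.35 × 140 = 49 m, so the well at 48 m is 1 m upgradient of the peak.
√(4πDt) = 25.86 m, giving peak height M/(n_e·A·√(4πDt)) = 0.21/(0.42 × 45 × 25.86) = 0.0004297 kg/m³.
(x−vt)²/(4Dt) = (-1)²/(4 × 0.38 × 140) = 0.004699; exp(−0.004699) = 0.9953.
C = 0.0004297 × 0.9953 = 0.000428 kg/m³.

0.000428 kg/m³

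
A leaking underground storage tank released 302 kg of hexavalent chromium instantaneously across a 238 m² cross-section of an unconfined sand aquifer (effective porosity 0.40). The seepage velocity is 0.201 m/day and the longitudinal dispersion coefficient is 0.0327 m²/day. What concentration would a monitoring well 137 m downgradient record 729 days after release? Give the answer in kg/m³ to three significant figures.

For an instantaneous plane source, C(x,t) = M/(n_e·A·√(4πDt)) · exp(−(x−vt)²/(4Dt)), with n_e·A the pore (flow) area.
Plume center vt = 0.201 × 729 = 146.529 m, so the well at 137 m is 9.529 m upgradient of the peak.
√(4πDt) = 17.31 m, giving peak height M/(n_e·A·√(4πDt)) = 302/(0.40 × 238 × 17.31) = 0.1833 kg/m³.
(x−vt)²/(4Dt) = (-9.529)²/(4 × 0.0327 × 729) = 0.9523; exp(−0.9523) = 0.3859.
C = 0.1833 × 0.3859 = 0.0707 kg/m³.

0.0707 kg/m³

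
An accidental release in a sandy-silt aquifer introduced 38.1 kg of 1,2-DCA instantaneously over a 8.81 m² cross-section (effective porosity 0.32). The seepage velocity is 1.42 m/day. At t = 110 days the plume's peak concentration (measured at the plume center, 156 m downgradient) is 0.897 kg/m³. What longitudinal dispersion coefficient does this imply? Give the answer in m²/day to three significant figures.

At the plume center C_max = M/(n_e·A·√(4πDt)), so D = M²/(4πt·(n_e·A·C_max)²).
n_e·A·C_max = 0.32 × 8.81 × 0.897 = 2.529 kg/m.
D = 38.1²/(4π × 110 × 2.529²) = 0.164 m²/day.

0.164 m²/day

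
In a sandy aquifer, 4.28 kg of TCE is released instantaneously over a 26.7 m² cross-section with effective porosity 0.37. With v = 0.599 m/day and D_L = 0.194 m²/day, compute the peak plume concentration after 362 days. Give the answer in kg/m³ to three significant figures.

The peak of an instantaneous 1D plume sits at x = vt; there the Gaussian factor is 1 and C_max = M/(n_e·A·√(4πDt)), where n_e·A is the pore area the mass is dissolved in.
√(4πDt) = √(4π × 0.194 × 362) = 29.71 m, so C_max = 4.28/(0.37 × 26.7 × 29.71) = 0.0146 kg/m³.

0.0146 kg/m³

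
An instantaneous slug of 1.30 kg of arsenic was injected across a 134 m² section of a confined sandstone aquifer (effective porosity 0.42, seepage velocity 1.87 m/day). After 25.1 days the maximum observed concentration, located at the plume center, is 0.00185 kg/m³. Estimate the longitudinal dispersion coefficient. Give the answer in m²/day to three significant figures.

0.494 m²/day

At the plume center C_max = M/(n_e·A·√(4πDt)), so D = M²/(4πt·(n_e·A·C_max)²).
n_e·A·C_max = 0.42 × 134 × 0.00185 = 0.1041 kg/m.
D = 1.30²/(4π × 25.1 × 0.1041²) = 0.494 m²/day.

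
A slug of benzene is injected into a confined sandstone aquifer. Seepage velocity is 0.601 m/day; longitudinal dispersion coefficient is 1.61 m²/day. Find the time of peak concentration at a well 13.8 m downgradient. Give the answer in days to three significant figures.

For the 1D instantaneous-source solution, setting ∂C/∂t = 0 at fixed x gives v²t² + 2Dt − x² = 0, so t = (√(D² + v²x²) − D)/v².
√(D² + v²x²) = √(1.61² + 0.601² × 13.8²) = 8.449; v² = 0.361201.
t = (8.449 − 1.61)/0.361201 = 18.9 days (vs. the pure-advection estimate x/v = 23.0 d).

18.9 days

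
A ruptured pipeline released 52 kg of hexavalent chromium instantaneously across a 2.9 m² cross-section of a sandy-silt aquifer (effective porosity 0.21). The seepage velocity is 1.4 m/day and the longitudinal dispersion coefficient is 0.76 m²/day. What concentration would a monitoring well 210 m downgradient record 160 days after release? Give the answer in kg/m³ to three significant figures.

1.46 kg/m³

For an instantaneous plane source, C(x,t) = M/(n_e·A·√(4πDt)) · exp(−(x−vt)²/(4Dt)), with n_e·A the pore (flow) area.
Plume center vt = 1.4 × 160 = 224 m, so the well at 210 m is 14 m upgradient of the peak.
√(4πDt) = 39.09 m, giving peak height M/(n_e·A·√(4πDt)) = 52/(0.21 × 2.9 × 39.09) = 2.184 kg/m³.
(x−vt)²/(4Dt) = (-14)²/(4 × 0.76 × 160) = 0.4030; exp(−0.4030) = 0.6683.
C = 2.184 × 0.6683 = 1.46 kg/m³.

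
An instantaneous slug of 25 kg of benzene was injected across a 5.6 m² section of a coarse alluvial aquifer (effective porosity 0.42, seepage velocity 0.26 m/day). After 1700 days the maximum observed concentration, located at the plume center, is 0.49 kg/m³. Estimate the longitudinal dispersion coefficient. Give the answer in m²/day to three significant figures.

0.0220 m²/day

At the plume center C_max = M/(n_e·A·√(4πDt)), so D = M²/(4πt·(n_e·A·C_max)²).
n_e·A·C_max = 0.42 × 5.6 × 0.49 = 1.152 kg/m.
D = 25²/(4π × 1700 × 1.152²) = 0.0220 m²/day.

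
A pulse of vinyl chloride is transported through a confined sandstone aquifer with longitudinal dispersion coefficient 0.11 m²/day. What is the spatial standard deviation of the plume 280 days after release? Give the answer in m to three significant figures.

7.85 m

Dispersive spreading gives a Gaussian with σ² = 2Dt; advection only shifts the center.
σ = √(2 × 0.11 × 280) = 7.85 m.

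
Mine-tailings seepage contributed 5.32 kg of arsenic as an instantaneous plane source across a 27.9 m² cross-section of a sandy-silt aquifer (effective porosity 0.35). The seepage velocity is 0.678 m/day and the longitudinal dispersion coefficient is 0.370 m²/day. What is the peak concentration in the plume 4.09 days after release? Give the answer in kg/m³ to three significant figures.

0.125 kg/m³

The peak of an instantaneous 1D plume sits at x = vt; there the Gaussian factor is 1 and C_max = M/(n_e·A·√(4πDt)), where n_e·A is the pore area the mass is dissolved in.
√(4πDt) = √(4π × 0.370 × 4.09) = 4.361 m, so C_max = 5.32/(0.35 × 27.9 × 4.361) = 0.125 kg/m³.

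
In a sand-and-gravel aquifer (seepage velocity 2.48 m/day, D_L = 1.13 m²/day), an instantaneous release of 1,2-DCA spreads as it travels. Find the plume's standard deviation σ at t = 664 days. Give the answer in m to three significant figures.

38.7 m

Dispersive spreading gives a Gaussian with σ² = 2Dt; advection only shifts the center.
σ = √(2 × 1.13 × 664) = 38.7 m.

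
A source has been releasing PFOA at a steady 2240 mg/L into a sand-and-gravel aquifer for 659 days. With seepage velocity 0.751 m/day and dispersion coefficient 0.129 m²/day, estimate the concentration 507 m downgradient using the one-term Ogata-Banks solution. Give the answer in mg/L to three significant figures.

For a continuous step input, C/C₀ ≈ ½·erfc((x−vt)/(2√(Dt))).
vt = 0.751 × 659 = 494.909 m and 2√(Dt) = 2√(0.129 × 659) = 18.44 m.
Argument (x−vt)/(2√(Dt)) = (507 − 494.909)/18.44 = 0.6557; ½·erfc(0.6557) = 0.1769.
C = 2240 × 0.1769 = 396 mg/L.

396 mg/L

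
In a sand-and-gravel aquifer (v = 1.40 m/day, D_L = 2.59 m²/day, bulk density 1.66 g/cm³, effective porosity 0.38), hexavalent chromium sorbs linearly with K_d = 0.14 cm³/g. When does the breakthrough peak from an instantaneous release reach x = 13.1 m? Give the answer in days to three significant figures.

Retardation factor R = 1 + ρ_b·K_d/n = 1 + 1.66 × 0.14/0.38 = 1.612.
Sorption retards both mechanisms: v_R = v/R = 0.8685 m/day, D_R = D/R = 1.607 m²/day.
Peak time from v_R²t² + 2D_R t − x² = 0: t = (√(D_R² + v_R²x²) − D_R)/v_R².
√(D_R² + v_R²x²) = √(1.607² + 0.8685² × 13.1²) = 11.49; v_R² = 0.7543.
t = (11.49 − 1.607)/0.7543 = 13.1 days.

13.1 days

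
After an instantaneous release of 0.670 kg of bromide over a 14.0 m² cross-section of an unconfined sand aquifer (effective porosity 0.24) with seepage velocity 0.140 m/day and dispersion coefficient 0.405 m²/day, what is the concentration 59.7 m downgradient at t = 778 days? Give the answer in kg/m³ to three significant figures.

For an instantaneous plane source, C(x,t) = M/(n_e·A·√(4πDt)) · exp(−(x−vt)²/(4Dt)), with n_e·A the pore (flow) area.
Plume center vt = 0.140 × 778 = 108.92 m, so the well at 59.7 m is 49.22 m upgradient of the peak.
√(4πDt) = 62.92 m, giving peak height M/(n_e·A·√(4πDt)) = 0.670/(0.24 × 14.0 × 62.92) = 0.003169 kg/m³.
(x−vt)²/(4Dt) = (-49.22)²/(4 × 0.405 × 778) = 1.922; exp(−1.922) = 0.1463.
C = 0.003169 × 0.1463 = 0.000464 kg/m³.

0.000464 kg/m³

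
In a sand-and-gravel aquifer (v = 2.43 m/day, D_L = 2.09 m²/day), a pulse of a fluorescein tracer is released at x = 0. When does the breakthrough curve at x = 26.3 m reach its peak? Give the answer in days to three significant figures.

For the 1D instantaneous-source solution, setting ∂C/∂t = 0 at fixed x gives v²t² + 2Dt − x² = 0, so t = (√(D² + v²x²) − D)/v².
√(D² + v²x²) = √(2.09² + 2.43² × 26.3²) = 63.94; v² = 5.9049.
t = (63.94 − 2.09)/5.9049 = 10.5 days (vs. the pure-advection estimate x/v = 10.8 d).

10.5 days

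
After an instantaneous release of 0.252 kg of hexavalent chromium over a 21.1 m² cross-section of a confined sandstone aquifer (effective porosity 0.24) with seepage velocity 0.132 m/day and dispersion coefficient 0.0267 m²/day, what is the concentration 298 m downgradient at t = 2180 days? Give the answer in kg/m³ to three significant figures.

0.00117 kg/m³

For an instantaneous plane source, C(x,t) = M/(n_e·A·√(4πDt)) · exp(−(x−vt)²/(4Dt)), with n_e·A the pore (flow) area.
Plume center vt = 0.132 × 2180 = 287.76 m, so the well at 298 m is 10.24 m downgradient of the peak.
√(4πDt) = 27.05 m, giving peak height M/(n_e·A·√(4πDt)) = 0.252/(0.24 × 21.1 × 27.05) = 0.001840 kg/m³.
(x−vt)²/(4Dt) = (10.24)²/(4 × 0.0267 × 2180) = 0.4504; exp(−0.4504) = 0.6374.
C = 0.001840 × 0.6374 = 0.00117 kg/m³.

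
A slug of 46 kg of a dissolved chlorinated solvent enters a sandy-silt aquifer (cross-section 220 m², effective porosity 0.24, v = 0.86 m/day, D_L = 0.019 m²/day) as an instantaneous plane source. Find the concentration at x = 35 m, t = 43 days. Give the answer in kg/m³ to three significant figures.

For an instantaneous plane source, C(x,t) = M/(n_e·A·√(4πDt)) · exp(−(x−vt)²/(4Dt)), with n_e·A the pore (flow) area.
Plume center vt = 0.86 × 43 = 36.98 m, so the well at 35 m is 1.98 m upgradient of the peak.
√(4πDt) = 3.204 m, giving peak height M/(n_e·A·√(4πDt)) = 46/(0.24 × 220 × 3.204) = 0.2719 kg/m³.
(x−vt)²/(4Dt) = (-1.98)²/(4 × 0.019 × 43) = 1.200; exp(−1.200) = 0.3012.
C = 0.2719 × 0.3012 = 0.0819 kg/m³.

0.0819 kg/m³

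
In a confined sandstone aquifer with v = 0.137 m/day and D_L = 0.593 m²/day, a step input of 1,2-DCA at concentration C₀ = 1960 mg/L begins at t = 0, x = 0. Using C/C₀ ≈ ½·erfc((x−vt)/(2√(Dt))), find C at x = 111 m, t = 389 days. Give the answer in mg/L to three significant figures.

7.07 mg/L

For a continuous step input, C/C₀ ≈ ½·erfc((x−vt)/(2√(Dt))).
vt = 0.137 × 389 = 53.293 m and 2√(Dt) = 2√(0.593 × 389) = 30.38 m.
Argument (x−vt)/(2√(Dt)) = (111 − 53.293)/30.38 = 1.900; ½·erfc(1.900) = 0.003605.
C = 1960 × 0.003605 = 7.07 mg/L.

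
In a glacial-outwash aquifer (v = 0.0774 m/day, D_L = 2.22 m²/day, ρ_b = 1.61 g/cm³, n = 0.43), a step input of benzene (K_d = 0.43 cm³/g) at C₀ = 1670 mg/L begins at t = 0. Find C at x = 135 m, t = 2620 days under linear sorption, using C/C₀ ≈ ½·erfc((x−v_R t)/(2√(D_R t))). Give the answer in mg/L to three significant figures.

Retardation factor R = 1 + ρ_b·K_d/n = 1 + 1.61 × 0.43/0.43 = 2.610.
Sorption retards both mechanisms: v_R = v/R = 0.02966 m/day, D_R = D/R = 0.8506 m²/day.
v_R·t = 0.02966 × 2620 = 77.7092 m; 2√(D_R t) = 94.42 m; argument = (135 − 77.7092)/94.42 = 0.6068.
C = C₀ × ½·erfc(0.6068) = 1670 × 0.1954 = 326 mg/L.

326 mg/L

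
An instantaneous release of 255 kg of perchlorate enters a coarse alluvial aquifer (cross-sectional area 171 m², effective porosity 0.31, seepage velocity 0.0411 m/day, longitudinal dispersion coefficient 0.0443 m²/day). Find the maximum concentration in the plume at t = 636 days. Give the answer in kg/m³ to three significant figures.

The peak of an instantaneous 1D plume sits at x = vt; there the Gaussian factor is 1 and C_max = M/(n_e·A·√(4πDt)), where n_e·A is the pore area the mass is dissolved in.
√(4πDt) = √(4π × 0.0443 × 636) = 18.82 m, so C_max = 255/(0.31 × 171 × 18.82) = 0.256 kg/m³.

0.256 kg/m³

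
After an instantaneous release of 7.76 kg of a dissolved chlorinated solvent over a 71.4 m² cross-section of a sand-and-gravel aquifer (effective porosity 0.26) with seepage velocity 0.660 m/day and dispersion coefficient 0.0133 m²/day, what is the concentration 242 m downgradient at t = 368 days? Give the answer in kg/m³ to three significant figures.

0.0512 kg/m³

For an instantaneous plane source, C(x,t) = M/(n_e·A·√(4πDt)) · exp(−(x−vt)²/(4Dt)), with n_e·A the pore (flow) area.
Plume center vt = 0.660 × 368 = 242.88 m, so the well at 242 m is 0.88 m upgradient of the peak.
√(4πDt) = 7.843 m, giving peak height M/(n_e·A·√(4πDt)) = 7.76/(0.26 × 71.4 × 7.843) = 0.05330 kg/m³.
(x−vt)²/(4Dt) = (-0.88)²/(4 × 0.0133 × 368) = 0.03956; exp(−0.03956) = 0.9612.
C = 0.05330 × 0.9612 = 0.0512 kg/m³.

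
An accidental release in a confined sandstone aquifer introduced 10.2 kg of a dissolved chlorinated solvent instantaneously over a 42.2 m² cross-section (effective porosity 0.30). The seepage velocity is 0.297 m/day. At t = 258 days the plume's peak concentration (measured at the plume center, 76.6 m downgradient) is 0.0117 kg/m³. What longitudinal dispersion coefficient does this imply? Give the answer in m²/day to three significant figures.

1.46 m²/day

At the plume center C_max = M/(n_e·A·√(4πDt)), so D = M²/(4πt·(n_e·A·C_max)²).
n_e·A·C_max = 0.30 × 42.2 × 0.0117 = 0.1481 kg/m.
D = 10.2²/(4π × 258 × 0.1481²) = 1.46 m²/day.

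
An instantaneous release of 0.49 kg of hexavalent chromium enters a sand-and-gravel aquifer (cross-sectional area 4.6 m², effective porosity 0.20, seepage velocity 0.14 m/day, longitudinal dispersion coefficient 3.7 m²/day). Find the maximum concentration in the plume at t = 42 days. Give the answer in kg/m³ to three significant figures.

The peak of an instantaneous 1D plume sits at x = vt; there the Gaussian factor is 1 and C_max = M/(n_e·A·√(4πDt)), where n_e·A is the pore area the mass is dissolved in.
√(4πDt) = √(4π × 3.7 × 42) = 44.19 m, so C_max = 0.49/(0.20 × 4.6 × 44.19) = 0.0121 kg/m³.

0.0121 kg/m³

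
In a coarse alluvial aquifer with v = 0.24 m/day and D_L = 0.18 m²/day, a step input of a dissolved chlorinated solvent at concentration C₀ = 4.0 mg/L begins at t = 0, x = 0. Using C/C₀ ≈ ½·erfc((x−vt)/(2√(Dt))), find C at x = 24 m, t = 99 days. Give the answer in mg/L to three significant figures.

For a continuous step input, C/C₀ ≈ ½·erfc((x−vt)/(2√(Dt))).
vt = 0.24 × 99 = 23.76 m and 2√(Dt) = 2√(0.18 × 99) = 8.443 m.
Argument (x−vt)/(2√(Dt)) = (24 − 23.76)/8.443 = 0.02843; ½·erfc(0.02843) = 0.4840.
C = 4.0 × 0.4840 = 1.94 mg/L.

1.94 mg/L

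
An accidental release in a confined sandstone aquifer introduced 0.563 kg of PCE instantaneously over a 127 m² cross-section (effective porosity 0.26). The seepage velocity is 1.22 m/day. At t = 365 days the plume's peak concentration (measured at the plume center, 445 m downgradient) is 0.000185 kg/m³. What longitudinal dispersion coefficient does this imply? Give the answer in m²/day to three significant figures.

At the plume center C_max = M/(n_e·A·√(4πDt)), so D = M²/(4πt·(n_e·A·C_max)²).
n_e·A·C_max = 0.26 × 127 × 0.000185 = 0.006109 kg/m.
D = 0.563²/(4π × 365 × 0.006109²) = 1.85 m²/day.

1.85 m²/day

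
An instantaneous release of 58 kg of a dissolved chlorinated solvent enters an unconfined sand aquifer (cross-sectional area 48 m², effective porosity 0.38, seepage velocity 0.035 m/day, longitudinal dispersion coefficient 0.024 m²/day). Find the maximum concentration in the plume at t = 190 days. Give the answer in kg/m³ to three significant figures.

0.420 kg/m³

The peak of an instantaneous 1D plume sits at x = vt; there the Gaussian factor is 1 and C_max = M/(n_e·A·√(4πDt)), where n_e·A is the pore area the mass is dissolved in.
√(4πDt) = √(4π × 0.024 × 190) = 7.570 m, so C_max = 58/(0.38 × 48 × 7.570) = 0.420 kg/m³.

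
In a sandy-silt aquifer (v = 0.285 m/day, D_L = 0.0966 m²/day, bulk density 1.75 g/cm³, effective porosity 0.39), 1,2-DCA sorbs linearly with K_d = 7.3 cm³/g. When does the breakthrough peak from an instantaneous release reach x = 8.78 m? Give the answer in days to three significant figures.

1000 days

Retardation factor R = 1 + ρ_b·K_d/n = 1 + 1.75 × 7.3/0.39 = 33.76.
Sorption retards both mechanisms: v_R = v/R = 0.008442 m/day, D_R = D/R = 0.002861 m²/day.
Peak time from v_R²t² + 2D_R t − x² = 0: t = (√(D_R² + v_R²x²) − D_R)/v_R².
√(D_R² + v_R²x²) = √(0.002861² + 0.008442² × 8.78²) = 0.07418; v_R² = 7.127e-05.
t = (0.07418 − 0.002861)/7.127e-05 = 1000 days.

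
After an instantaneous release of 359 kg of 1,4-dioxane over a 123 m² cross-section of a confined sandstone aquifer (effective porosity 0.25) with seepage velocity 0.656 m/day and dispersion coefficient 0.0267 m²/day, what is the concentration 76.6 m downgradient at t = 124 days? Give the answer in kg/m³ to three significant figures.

For an instantaneous plane source, C(x,t) = M/(n_e·A·√(4πDt)) · exp(−(x−vt)²/(4Dt)), with n_e·A the pore (flow) area.
Plume center vt = 0.656 × 124 = 81.344 m, so the well at 76.6 m is 4.744 m upgradient of the peak.
√(4πDt) = 6.450 m, giving peak height M/(n_e·A·√(4πDt)) = 359/(0.25 × 123 × 6.450) = 1.810 kg/m³.
(x−vt)²/(4Dt) = (-4.744)²/(4 × 0.0267 × 124) = 1.699; exp(−1.699) = 0.1829.
C = 1.810 × 0.1829 = 0.331 kg/m³.

0.331 kg/m³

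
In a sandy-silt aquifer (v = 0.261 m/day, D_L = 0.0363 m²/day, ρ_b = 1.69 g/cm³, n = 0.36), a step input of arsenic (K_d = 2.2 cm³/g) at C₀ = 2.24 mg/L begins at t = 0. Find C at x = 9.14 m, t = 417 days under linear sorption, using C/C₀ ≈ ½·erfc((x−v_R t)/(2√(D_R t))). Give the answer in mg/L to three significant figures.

1.37 mg/L

Retardation factor R = 1 + ρ_b·K_d/n = 1 + 1.69 × 2.2/0.36 = 11.33.
Sorption retards both mechanisms: v_R = v/R = 0.02304 m/day, D_R = D/R = 0.003204 m²/day.
v_R·t = 0.02304 × 417 = 9.60768 m; 2√(D_R t) = 2.312 m; argument = (9.14 − 9.60768)/2.312 = -0.2023.
C = C₀ × ½·erfc(-0.2023) = 2.24 × 0.6126 = 1.37 mg/L.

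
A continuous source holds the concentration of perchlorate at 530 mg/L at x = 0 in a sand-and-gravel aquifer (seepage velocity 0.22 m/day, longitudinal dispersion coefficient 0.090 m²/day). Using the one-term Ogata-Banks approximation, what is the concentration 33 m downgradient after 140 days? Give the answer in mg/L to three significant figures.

175 mg/L

For a continuous step input, C/C₀ ≈ ½·erfc((x−vt)/(2√(Dt))).
vt = 0.22 × 140 = 30.8 m and 2√(Dt) = 2√(0.090 × 140) = 7.099 m.
Argument (x−vt)/(2√(Dt)) = (33 − 30.8)/7.099 = 0.3099; ½·erfc(0.3099) = 0.3306.
C = 530 × 0.3306 = 175 mg/L.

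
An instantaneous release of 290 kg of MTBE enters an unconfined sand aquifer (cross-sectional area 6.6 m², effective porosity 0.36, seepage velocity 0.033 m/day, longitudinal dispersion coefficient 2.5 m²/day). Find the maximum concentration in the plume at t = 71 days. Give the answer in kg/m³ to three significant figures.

2.58 kg/m³

The peak of an instantaneous 1D plume sits at x = vt; there the Gaussian factor is 1 and C_max = M/(n_e·A·√(4πDt)), where n_e·A is the pore area the mass is dissolved in.
√(4πDt) = √(4π × 2.5 × 71) = 47.23 m, so C_max = 290/(0.36 × 6.6 × 47.23) = 2.58 kg/m³.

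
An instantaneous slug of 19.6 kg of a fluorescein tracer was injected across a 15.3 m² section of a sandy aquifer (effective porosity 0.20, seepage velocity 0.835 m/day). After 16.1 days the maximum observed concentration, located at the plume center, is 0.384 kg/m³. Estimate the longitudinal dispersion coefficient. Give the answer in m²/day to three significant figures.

1.38 m²/day

At the plume center C_max = M/(n_e·A·√(4πDt)), so D = M²/(4πt·(n_e·A·C_max)²).
n_e·A·C_max = 0.20 × 15.3 × 0.384 = 1.175 kg/m.
D = 19.6²/(4π × 16.1 × 1.175²) = 1.38 m²/day.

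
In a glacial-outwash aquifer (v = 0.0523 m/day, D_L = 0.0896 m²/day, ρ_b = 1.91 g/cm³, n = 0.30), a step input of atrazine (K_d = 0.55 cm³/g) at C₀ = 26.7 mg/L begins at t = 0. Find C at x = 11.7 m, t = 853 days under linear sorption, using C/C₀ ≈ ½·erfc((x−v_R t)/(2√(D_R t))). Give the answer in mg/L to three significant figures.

10.1 mg/L

Retardation factor R = 1 + ρ_b·K_d/n = 1 + 1.91 × 0.55/0.30 = 4.502.
Sorption retards both mechanisms: v_R = v/R = 0.01162 m/day, D_R = D/R = 0.01990 m²/day.
v_R·t = 0.01162 × 853 = 9.91186 m; 2√(D_R t) = 8.240 m; argument = (11.7 − 9.91186)/8.240 = 0.2170.
C = C₀ × ½·erfc(0.2170) = 26.7 × 0.3795 = 10.1 mg/L.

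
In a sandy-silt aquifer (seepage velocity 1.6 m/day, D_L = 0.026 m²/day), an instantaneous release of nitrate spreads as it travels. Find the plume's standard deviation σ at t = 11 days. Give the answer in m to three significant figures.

0.756 m

Dispersive spreading gives a Gaussian with σ² = 2Dt; advection only shifts the center.
σ = √(2 × 0.026 × 11) = 0.756 m.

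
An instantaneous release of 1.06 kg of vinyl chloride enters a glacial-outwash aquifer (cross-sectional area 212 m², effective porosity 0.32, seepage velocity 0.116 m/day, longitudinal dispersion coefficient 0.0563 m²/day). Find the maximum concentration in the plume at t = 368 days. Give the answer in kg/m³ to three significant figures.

0.000968 kg/m³

The peak of an instantaneous 1D plume sits at x = vt; there the Gaussian factor is 1 and C_max = M/(n_e·A·√(4πDt)), where n_e·A is the pore area the mass is dissolved in.
√(4πDt) = √(4π × 0.0563 × 368) = 16.14 m, so C_max = 1.06/(0.32 × 212 × 16.14) = 0.000968 kg/m³.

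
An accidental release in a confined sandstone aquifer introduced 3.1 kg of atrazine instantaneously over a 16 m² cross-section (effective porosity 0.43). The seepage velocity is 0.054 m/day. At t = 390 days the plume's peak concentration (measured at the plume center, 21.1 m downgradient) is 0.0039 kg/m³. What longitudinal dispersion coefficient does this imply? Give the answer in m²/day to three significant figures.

At the plume center C_max = M/(n_e·A·√(4πDt)), so D = M²/(4πt·(n_e·A·C_max)²).
n_e·A·C_max = 0.43 × 16 × 0.0039 = 0.02683 kg/m.
D = 3.1²/(4π × 390 × 0.02683²) = 2.72 m²/day.

2.72 m²/day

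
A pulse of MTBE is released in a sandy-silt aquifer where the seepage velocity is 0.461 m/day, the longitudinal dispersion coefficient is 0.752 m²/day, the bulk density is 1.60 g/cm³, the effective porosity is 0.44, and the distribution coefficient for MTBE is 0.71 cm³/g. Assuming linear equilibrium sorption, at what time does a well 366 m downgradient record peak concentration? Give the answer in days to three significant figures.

2830 days

Retardation factor R = 1 + ρ_b·K_d/n = 1 + 1.60 × 0.71/0.44 = 3.582.
Sorption retards both mechanisms: v_R = v/R = 0.1287 m/day, D_R = D/R = 0.2099 m²/day.
Peak time from v_R²t² + 2D_R t − x² = 0: t = (√(D_R² + v_R²x²) − D_R)/v_R².
√(D_R² + v_R²x²) = √(0.2099² + 0.1287² × 366²) = 47.10; v_R² = 0.01656.
t = (47.10 − 0.2099)/0.01656 = 2830 days.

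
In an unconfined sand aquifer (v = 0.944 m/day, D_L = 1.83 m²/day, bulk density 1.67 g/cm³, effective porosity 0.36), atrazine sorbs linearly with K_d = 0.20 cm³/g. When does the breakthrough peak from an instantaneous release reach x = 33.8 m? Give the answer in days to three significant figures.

Retardation factor R = 1 + ρ_b·K_d/n = 1 + 1.67 × 0.20/0.36 = 1.928.
Sorption retards both mechanisms: v_R = v/R = 0.4896 m/day, D_R = D/R = 0.9492 m²/day.
Peak time from v_R²t² + 2D_R t − x² = 0: t = (√(D_R² + v_R²x²) − D_R)/v_R².
√(D_R² + v_R²x²) = √(0.9492² + 0.4896² × 33.8²) = 16.58; v_R² = 0.2397.
t = (16.58 − 0.9492)/0.2397 = 65.2 days.

65.2 days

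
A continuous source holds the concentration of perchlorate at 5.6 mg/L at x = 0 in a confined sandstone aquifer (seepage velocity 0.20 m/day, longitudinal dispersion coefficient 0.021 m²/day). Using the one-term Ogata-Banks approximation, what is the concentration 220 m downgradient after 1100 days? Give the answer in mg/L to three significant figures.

For a continuous step input, C/C₀ ≈ ½·erfc((x−vt)/(2√(Dt))).
vt = 0.20 × 1100 = 220 m and 2√(Dt) = 2√(0.021 × 1100) = 9.612 m.
Argument (x−vt)/(2√(Dt)) = (220 − 220)/9.612 = 0; ½·erfc(0) = 0.5000.
C = 5.6 × 0.5000 = 2.80 mg/L.

2.80 mg/L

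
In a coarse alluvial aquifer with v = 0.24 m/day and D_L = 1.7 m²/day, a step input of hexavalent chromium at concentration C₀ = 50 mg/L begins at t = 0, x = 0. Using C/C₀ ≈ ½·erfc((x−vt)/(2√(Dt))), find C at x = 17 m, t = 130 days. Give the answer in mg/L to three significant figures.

37.5 mg/L

For a continuous step input, C/C₀ ≈ ½·erfc((x−vt)/(2√(Dt))).
vt = 0.24 × 130 = 31.2 m and 2√(Dt) = 2√(1.7 × 130) = 29.73 m.
Argument (x−vt)/(2√(Dt)) = (17 − 31.2)/29.73 = -0.4776; ½·erfc(-0.4776) = 0.7503.
C = 50 × 0.7503 = 37.5 mg/L.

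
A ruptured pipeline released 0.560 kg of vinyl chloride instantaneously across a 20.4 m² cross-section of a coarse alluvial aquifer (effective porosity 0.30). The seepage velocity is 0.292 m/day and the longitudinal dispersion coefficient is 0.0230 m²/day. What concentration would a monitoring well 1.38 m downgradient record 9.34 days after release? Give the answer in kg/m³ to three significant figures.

For an instantaneous plane source, C(x,t) = M/(n_e·A·√(4πDt)) · exp(−(x−vt)²/(4Dt)), with n_e·A the pore (flow) area.
Plume center vt = 0.292 × 9.34 = 2.72728 m, so the well at 1.38 m is 1.34728 m upgradient of the peak.
√(4πDt) = 1.643 m, giving peak height M/(n_e·A·√(4πDt)) = 0.560/(0.30 × 20.4 × 1.643) = 0.05569 kg/m³.
(x−vt)²/(4Dt) = (-1.34728)²/(4 × 0.0230 × 9.34) = 2.112; exp(−2.112) = 0.1210.
C = 0.05569 × 0.1210 = 0.00674 kg/m³.

0.00674 kg/m³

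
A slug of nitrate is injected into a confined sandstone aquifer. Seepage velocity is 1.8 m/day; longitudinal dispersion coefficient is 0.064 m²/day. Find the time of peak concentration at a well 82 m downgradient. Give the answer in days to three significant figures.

For the 1D instantaneous-source solution, setting ∂C/∂t = 0 at fixed x gives v²t² + 2Dt − x² = 0, so t = (√(D² + v²x²) − D)/v².
√(D² + v²x²) = √(0.064² + 1.8² × 82²) = 147.6; v² = 3.24.
t = (147.6 − 0.064)/3.24 = 45.5 days (vs. the pure-advection estimate x/v = 45.6 d).

45.5 days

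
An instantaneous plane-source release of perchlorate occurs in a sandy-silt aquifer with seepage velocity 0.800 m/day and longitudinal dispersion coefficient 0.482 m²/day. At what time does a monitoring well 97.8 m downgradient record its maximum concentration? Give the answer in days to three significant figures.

121 days

For the 1D instantaneous-source solution, setting ∂C/∂t = 0 at fixed x gives v²t² + 2Dt − x² = 0, so t = (√(D² + v²x²) − D)/v².
√(D² + v²x²) = √(0.482² + 0.800² × 97.8²) = 78.24; v² = 0.64.
t = (78.24 − 0.482)/0.64 = 121 days (vs. the pure-advection estimate x/v = 122 d).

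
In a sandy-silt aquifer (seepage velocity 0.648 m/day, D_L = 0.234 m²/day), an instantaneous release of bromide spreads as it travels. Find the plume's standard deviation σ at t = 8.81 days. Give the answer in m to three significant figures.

2.03 m

Dispersive spreading gives a Gaussian with σ² = 2Dt; advection only shifts the center.
σ = √(2 × 0.234 × 8.81) = 2.03 m.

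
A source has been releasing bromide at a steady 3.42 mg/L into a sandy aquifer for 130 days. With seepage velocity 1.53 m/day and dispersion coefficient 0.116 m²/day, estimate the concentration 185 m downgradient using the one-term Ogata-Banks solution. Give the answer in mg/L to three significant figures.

For a continuous step input, C/C₀ ≈ ½·erfc((x−vt)/(2√(Dt))).
vt = 1.53 × 130 = 198.9 m and 2√(Dt) = 2√(0.116 × 130) = 7.767 m.
Argument (x−vt)/(2√(Dt)) = (185 − 198.9)/7.767 = -1.790; ½·erfc(-1.790) = 0.9943.
C = 3.42 × 0.9943 = 3.40 mg/L.

3.40 mg/L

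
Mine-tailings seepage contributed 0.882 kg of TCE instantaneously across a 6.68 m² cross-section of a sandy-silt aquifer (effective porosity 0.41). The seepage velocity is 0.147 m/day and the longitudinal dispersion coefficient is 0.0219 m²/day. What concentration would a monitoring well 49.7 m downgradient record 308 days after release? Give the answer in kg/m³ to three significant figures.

0.0169 kg/m³

For an instantaneous plane source, C(x,t) = M/(n_e·A·√(4πDt)) · exp(−(x−vt)²/(4Dt)), with n_e·A the pore (flow) area.
Plume center vt = 0.147 × 308 = 45.276 m, so the well at 49.7 m is 4.424 m downgradient of the peak.
√(4πDt) = 9.207 m, giving peak height M/(n_e·A·√(4πDt)) = 0.882/(0.41 × 6.68 × 9.207) = 0.03498 kg/m³.
(x−vt)²/(4Dt) = (4.424)²/(4 × 0.0219 × 308) = 0.7254; exp(−0.7254) = 0.4841.
C = 0.03498 × 0.4841 = 0.0169 kg/m³.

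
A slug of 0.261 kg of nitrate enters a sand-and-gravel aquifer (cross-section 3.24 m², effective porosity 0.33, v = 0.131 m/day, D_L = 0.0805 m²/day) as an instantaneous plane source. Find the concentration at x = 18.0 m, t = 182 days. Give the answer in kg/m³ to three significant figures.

For an instantaneous plane source, C(x,t) = M/(n_e·A·√(4πDt)) · exp(−(x−vt)²/(4Dt)), with n_e·A the pore (flow) area.
Plume center vt = 0.131 × 182 = 23.842 m, so the well at 18.0 m is 5.842 m upgradient of the peak.
√(4πDt) = 13.57 m, giving peak height M/(n_e·A·√(4πDt)) = 0.261/(0.33 × 3.24 × 13.57) = 0.01799 kg/m³.
(x−vt)²/(4Dt) = (-5.842)²/(4 × 0.0805 × 182) = 0.5824; exp(−0.5824) = 0.5586.
C = 0.01799 × 0.5586 = 0.0100 kg/m³.

0.0100 kg/m³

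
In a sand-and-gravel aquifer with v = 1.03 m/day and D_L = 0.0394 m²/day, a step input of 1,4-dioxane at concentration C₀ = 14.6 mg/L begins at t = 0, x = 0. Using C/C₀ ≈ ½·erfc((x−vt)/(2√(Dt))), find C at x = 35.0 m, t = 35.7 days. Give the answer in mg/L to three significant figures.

12.5 mg/L

For a continuous step input, C/C₀ ≈ ½·erfc((x−vt)/(2√(Dt))).
vt = 1.03 × 35.7 = 36.771 m and 2√(Dt) = 2√(0.0394 × 35.7) = 2.372 m.
Argument (x−vt)/(2√(Dt)) = (35.0 − 36.771)/2.372 = -0.7466; ½·erfc(-0.7466) = 0.8545.
C = 14.6 × 0.8545 = 12.5 mg/L.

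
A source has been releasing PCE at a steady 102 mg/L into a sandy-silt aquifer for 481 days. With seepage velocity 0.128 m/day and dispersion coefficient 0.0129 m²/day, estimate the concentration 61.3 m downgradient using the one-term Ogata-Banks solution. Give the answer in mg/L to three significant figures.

54.1 mg/L

For a continuous step input, C/C₀ ≈ ½·erfc((x−vt)/(2√(Dt))).
vt = 0.128 × 481 = 61.568 m and 2√(Dt) = 2√(0.0129 × 481) = 4.982 m.
Argument (x−vt)/(2√(Dt)) = (61.3 − 61.568)/4.982 = -0.05379; ½·erfc(-0.05379) = 0.5303.
C = 102 × 0.5303 = 54.1 mg/L.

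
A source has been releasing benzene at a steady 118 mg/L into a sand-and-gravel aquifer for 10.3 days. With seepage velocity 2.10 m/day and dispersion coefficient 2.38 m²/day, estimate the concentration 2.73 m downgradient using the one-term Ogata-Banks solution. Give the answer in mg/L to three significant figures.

For a continuous step input, C/C₀ ≈ ½·erfc((x−vt)/(2√(Dt))).
vt = 2.10 × 10.3 = 21.63 m and 2√(Dt) = 2√(2.38 × 10.3) = 9.902 m.
Argument (x−vt)/(2√(Dt)) = (2.73 − 21.63)/9.902 = -1.909; ½·erfc(-1.909) = 0.9965.
C = 118 × 0.9965 = 118 mg/L.

118 mg/L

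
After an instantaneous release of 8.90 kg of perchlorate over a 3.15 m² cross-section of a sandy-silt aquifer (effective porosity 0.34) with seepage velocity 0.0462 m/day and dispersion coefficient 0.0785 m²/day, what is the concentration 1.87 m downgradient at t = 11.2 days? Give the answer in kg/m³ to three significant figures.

For an instantaneous plane source, C(x,t) = M/(n_e·A·√(4πDt)) · exp(−(x−vt)²/(4Dt)), with n_e·A the pore (flow) area.
Plume center vt = 0.0462 × 11.2 = 0.51744 m, so the well at 1.87 m is 1.35256 m downgradient of the peak.
√(4πDt) = 3.324 m, giving peak height M/(n_e·A·√(4πDt)) = 8.90/(0.34 × 3.15 × 3.324) = 2.500 kg/m³.
(x−vt)²/(4Dt) = (1.35256)²/(4 × 0.0785 × 11.2) = 0.5202; exp(−0.5202) = 0.5944.
C = 2.500 × 0.5944 = 1.49 kg/m³.

1.49 kg/m³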